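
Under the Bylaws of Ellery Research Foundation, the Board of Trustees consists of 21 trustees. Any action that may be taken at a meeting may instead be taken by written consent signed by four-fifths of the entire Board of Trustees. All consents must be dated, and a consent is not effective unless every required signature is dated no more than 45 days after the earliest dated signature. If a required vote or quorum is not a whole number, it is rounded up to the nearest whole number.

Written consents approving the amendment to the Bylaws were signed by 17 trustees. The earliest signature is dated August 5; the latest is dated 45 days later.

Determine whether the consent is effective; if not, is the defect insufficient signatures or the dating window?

Signatures required: four-fifths of 21 — 4/5 of 21 = 16.80, rounded up to 17, so 17 needed; 17 signed. Sufficient.
Dating window: the latest signature is 45 days after the earliest; the limit is 45 days. Within the window.

Effective — both the signature and dating-window requirements are satisfied.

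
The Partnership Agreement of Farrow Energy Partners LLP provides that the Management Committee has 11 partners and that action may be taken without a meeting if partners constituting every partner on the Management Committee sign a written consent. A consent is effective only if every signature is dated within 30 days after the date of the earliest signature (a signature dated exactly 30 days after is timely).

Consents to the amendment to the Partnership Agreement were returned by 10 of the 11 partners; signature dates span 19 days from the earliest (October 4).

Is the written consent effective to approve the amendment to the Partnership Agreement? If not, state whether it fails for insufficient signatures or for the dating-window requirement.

Signatures required: the unanimous vote of 11 — unanimous means all 11, so 11 needed; 10 signed. Insufficient.
Dating window: the latest signature is 19 days after the earliest; the limit is 30 days. Within the window.

Not effective — insufficient signatures.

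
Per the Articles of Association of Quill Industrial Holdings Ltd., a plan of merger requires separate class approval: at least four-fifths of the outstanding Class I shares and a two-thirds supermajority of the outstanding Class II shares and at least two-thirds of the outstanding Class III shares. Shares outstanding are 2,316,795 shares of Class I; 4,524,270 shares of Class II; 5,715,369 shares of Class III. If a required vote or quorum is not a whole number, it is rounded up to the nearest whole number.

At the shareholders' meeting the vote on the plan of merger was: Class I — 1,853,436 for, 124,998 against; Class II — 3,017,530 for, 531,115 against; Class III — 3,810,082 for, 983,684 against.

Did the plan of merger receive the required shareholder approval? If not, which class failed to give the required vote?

Not approved — the Class III shares did not give the required vote.

Class I: 4/5 of 2316795 = 1853436; 1,853,436 required, 1,853,436 in favor — approved.
Class II: 2/3 of 4524270 = 3016180; 3,016,180 required, 3,017,530 in favor — approved.
Class III: 2/3 of 5715369 = 3810246; 3,810,246 required, 3,810,082 in favor — not approved.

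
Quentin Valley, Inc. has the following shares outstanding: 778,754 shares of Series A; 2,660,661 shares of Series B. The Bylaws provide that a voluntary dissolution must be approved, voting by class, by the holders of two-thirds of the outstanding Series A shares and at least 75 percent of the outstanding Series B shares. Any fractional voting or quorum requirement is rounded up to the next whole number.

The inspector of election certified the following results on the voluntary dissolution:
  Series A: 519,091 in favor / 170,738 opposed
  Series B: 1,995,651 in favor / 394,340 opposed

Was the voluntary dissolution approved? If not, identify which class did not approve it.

Not approved — the Series A shares did not give the required vote.

Series A: 2/3 of 778754 = 519169.33, rounded up to 519170; 519,170 required, 519,091 in favor — not approved.
Series B: 3/4 of 2660661 = 1995495.75, rounded up to 1995496; 1,995,496 required, 1,995,651 in favor — approved.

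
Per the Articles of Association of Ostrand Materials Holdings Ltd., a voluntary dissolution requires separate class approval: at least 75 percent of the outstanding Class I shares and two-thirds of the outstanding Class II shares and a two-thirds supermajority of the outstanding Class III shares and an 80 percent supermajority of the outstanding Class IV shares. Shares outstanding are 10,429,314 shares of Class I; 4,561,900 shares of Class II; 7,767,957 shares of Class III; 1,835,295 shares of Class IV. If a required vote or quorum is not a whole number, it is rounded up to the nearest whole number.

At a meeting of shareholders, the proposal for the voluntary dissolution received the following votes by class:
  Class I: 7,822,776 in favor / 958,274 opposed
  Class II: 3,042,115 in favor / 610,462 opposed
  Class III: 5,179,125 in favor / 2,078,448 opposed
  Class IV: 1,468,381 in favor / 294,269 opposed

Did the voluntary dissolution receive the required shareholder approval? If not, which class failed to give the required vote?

Approved — every class gave the required vote.

Class I: 3/4 of 10429314 = 7821985.50, rounded up to 7821986; 7,821,986 required, 7,822,776 in favor — approved.
Class II: 2/3 of 4561900 = 3041266.67, rounded up to 3041267; 3,041,267 required, 3,042,115 in favor — approved.
Class III: 2/3 of 7767957 = 5178638; 5,178,638 required, 5,179,125 in favor — approved.
Class IV: 4/5 of 1835295 = 1468236; 1,468,236 required, 1,468,381 in favor — approved.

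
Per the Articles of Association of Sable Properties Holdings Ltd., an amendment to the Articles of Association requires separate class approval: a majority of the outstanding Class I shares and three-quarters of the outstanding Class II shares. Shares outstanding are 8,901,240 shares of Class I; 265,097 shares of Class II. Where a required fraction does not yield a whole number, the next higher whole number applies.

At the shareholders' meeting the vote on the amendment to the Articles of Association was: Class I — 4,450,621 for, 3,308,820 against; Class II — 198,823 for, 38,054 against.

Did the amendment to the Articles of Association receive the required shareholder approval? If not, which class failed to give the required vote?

Class I: a majority of 8901240 is 4450621; 4,450,621 required, 4,450,621 in favor — approved.
Class II: 3/4 of 265097 = 198822.75, rounded up to 198823; 198,823 required, 198,823 in favor — approved.

Approved — every class gave the required vote.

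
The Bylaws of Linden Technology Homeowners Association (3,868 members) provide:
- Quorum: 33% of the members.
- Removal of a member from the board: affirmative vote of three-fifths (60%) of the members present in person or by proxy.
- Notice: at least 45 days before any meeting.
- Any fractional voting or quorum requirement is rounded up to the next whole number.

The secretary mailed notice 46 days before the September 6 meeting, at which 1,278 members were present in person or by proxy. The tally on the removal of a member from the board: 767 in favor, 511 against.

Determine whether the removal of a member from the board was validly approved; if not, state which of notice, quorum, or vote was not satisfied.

Notice: 46 days given; 45 required. Satisfied.
Quorum: 33% of 3,868 = 1,276.44, rounded up to 1,277; 1,278 present. Satisfied.
Vote: requires three-fifths of those present (1,278); 3/5 of 1278 = 766.80, rounded up to 767, so 767 needed; 767 in favor. Satisfied.

Valid — all requirements satisfied.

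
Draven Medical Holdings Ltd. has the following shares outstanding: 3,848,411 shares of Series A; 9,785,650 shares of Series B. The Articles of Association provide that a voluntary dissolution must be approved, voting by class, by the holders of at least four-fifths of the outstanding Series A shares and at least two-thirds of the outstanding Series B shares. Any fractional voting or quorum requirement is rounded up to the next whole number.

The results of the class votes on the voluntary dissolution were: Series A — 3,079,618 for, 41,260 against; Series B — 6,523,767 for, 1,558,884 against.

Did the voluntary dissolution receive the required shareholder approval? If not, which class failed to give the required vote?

Approved — every class gave the required vote.

Series A: 4/5 of 3848411 = 3078728.80, rounded up to 3078729; 3,078,729 required, 3,079,618 in favor — approved.
Series B: 2/3 of 9785650 = 6523766.67, rounded up to 6523767; 6,523,767 required, 6,523,767 in favor — approved.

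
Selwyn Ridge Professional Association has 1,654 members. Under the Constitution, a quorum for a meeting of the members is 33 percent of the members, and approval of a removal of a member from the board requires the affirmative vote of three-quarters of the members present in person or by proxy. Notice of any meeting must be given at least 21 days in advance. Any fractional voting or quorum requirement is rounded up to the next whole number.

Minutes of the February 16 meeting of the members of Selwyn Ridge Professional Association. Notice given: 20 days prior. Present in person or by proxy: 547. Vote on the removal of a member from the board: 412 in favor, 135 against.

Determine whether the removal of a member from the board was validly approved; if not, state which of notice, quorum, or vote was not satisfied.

Notice: 20 days given; 21 required. Not satisfied.
Quorum: 33% of 1,654 = 545.82, rounded up to 546; 547 present. Satisfied.
Vote: requires three-fourths of those present (547); 3/4 of 547 = 410.25, rounded up to 411, so 411 needed; 412 in favor. Satisfied.

Invalid — notice requirement not satisfied.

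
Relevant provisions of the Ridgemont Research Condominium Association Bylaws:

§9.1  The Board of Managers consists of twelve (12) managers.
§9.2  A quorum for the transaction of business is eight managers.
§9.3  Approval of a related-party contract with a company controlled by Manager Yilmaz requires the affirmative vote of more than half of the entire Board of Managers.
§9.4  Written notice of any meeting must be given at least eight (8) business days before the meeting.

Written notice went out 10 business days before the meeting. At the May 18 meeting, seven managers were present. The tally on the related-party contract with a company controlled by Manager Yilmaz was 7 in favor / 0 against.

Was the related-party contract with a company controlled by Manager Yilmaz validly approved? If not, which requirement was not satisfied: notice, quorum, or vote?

Invalid — quorum requirement not satisfied.

Notice: 10 business days given; 8 required (10 ≥ 8). Satisfied.
Quorum: 7 present; quorum is 8. Not satisfied.
Vote: the related-party contract with a company controlled by Manager Yilmaz requires a majority of the entire Board of Managers (12). A majority of 12 is 7, so 7 affirmative votes are needed; 7 voted in favor. Satisfied. (Moot — without a quorum no business can be validly transacted.)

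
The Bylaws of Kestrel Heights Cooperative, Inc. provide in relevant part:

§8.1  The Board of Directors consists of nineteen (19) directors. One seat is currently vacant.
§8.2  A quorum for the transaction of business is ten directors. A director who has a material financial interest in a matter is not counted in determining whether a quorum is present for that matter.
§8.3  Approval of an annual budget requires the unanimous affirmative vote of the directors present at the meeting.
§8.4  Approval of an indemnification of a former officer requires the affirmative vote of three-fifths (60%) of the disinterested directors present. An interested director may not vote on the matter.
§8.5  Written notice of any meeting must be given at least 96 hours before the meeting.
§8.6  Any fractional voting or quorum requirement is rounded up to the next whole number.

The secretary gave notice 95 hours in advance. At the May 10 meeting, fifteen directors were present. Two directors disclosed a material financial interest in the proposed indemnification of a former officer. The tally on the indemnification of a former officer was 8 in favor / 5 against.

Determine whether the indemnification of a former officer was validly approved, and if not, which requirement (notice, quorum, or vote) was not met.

Notice: 95 hours given; 96 required (95 < 96). Not satisfied.
Quorum: 15 present, but the 2 interested directors do not count, leaving 13. Quorum is 10. Satisfied.
Vote: the indemnification of a former officer requires three-fifths of the disinterested directors present (15 − 2 = 13). 3/5 of 13 = 7.80, rounded up to 8, so 8 affirmative votes are needed; 8 voted in favor. Satisfied.

Invalid — notice requirement not satisfied.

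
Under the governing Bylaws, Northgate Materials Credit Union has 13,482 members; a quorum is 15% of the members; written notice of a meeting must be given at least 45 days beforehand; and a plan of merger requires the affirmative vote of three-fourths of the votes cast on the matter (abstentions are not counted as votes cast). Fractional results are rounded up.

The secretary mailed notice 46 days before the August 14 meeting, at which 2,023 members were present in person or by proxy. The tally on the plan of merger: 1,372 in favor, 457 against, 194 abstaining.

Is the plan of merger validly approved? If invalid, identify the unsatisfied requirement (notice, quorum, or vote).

Notice: 46 days given; 45 required. Satisfied.
Quorum: 15% of 13,482 = 2,022.30, rounded up to 2,023; 2,023 present. Satisfied.
Vote: requires three-fourths of the votes cast (2,023 − 194 abstaining = 1,829); 3/4 of 1829 = 1371.75, rounded up to 1372, so 1,372 needed; 1,372 in favor. Satisfied.

Valid — all requirements satisfied.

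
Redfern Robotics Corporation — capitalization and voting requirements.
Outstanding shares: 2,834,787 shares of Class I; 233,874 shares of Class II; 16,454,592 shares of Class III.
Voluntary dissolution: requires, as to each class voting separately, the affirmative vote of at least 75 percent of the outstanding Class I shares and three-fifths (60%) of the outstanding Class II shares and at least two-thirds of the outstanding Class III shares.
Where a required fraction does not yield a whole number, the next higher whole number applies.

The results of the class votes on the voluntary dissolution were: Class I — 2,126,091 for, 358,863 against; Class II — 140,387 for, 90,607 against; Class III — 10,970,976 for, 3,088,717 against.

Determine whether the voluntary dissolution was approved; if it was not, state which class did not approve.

Approved — every class gave the required vote.

Class I: 3/4 of 2834787 = 2126090.25, rounded up to 2126091; 2,126,091 required, 2,126,091 in favor — approved.
Class II: 3/5 of 233874 = 140324.40, rounded up to 140325; 140,325 required, 140,387 in favor — approved.
Class III: 2/3 of 16454592 = 10969728; 10,969,728 required, 10,970,976 in favor — approved.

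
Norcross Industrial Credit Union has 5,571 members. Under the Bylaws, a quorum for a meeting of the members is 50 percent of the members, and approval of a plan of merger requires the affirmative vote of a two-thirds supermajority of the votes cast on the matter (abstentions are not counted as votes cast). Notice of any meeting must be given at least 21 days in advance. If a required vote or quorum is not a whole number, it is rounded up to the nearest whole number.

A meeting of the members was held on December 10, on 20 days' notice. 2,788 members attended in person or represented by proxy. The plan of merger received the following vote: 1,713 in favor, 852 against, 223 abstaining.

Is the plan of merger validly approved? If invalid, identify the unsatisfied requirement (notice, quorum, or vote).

Notice: 20 days given; 21 required. Not satisfied.
Quorum: 50% of 5,571 = 2,785.50, rounded up to 2,786; 2,788 present. Satisfied.
Vote: requires two-thirds of the votes cast (2,788 − 223 abstaining = 2,565); 2/3 of 2565 = 1710, so 1,710 needed; 1,713 in favor. Satisfied.

Invalid — notice requirement not satisfied.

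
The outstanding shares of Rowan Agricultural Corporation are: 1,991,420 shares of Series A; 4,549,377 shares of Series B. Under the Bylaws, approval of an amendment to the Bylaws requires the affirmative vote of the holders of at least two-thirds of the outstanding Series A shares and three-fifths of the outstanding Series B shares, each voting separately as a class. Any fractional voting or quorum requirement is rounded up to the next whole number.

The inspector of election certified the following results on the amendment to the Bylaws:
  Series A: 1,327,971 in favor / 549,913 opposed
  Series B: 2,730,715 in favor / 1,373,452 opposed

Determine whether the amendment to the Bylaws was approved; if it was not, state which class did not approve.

Series A: 2/3 of 1991420 = 1327613.33, rounded up to 1327614; 1,327,614 required, 1,327,971 in favor — approved.
Series B: 3/5 of 4549377 = 2729626.20, rounded up to 2729627; 2,729,627 required, 2,730,715 in favor — approved.

Approved — every class gave the required vote.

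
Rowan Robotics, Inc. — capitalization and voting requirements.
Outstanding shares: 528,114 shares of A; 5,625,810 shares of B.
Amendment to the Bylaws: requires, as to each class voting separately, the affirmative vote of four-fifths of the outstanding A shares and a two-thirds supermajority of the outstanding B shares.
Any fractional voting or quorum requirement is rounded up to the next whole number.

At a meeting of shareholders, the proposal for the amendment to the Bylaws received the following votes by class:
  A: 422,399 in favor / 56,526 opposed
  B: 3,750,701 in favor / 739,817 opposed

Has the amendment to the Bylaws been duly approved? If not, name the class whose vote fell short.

Not approved — the A shares did not give the required vote.

A: 4/5 of 528114 = 422491.20, rounded up to 422492; 422,492 required, 422,399 in favor — not approved.
B: 2/3 of 5625810 = 3750540; 3,750,540 required, 3,750,701 in favor — approved.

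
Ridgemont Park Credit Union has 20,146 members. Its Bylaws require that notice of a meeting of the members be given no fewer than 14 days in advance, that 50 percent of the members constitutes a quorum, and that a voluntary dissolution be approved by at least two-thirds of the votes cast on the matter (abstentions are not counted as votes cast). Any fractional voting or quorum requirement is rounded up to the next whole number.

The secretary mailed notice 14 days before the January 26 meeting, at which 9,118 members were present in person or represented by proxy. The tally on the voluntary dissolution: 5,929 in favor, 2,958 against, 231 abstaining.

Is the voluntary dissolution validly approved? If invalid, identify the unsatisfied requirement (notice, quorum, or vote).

Notice: 14 days given; 14 required. Satisfied.
Quorum: 50% of 20,146 = 10,073; 9,118 present. Not satisfied.
Vote: requires two-thirds of the votes cast (9,118 − 231 abstaining = 8,887); 2/3 of 8887 = 5924.67, rounded up to 5925, so 5,925 needed; 5,929 in favor. Satisfied.

Invalid — quorum requirement not satisfied.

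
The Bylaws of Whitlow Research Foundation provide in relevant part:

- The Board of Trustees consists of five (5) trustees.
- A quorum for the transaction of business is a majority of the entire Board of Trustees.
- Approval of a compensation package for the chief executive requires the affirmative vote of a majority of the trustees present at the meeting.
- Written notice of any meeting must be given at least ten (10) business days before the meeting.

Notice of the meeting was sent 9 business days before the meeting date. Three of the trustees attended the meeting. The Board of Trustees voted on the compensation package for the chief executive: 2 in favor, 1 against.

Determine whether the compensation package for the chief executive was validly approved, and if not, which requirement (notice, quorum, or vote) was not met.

Invalid — notice requirement not satisfied.

Notice: 9 business days given; 10 required (9 < 10). Not satisfied.
Quorum: 3 present; quorum is 3. Satisfied.
Vote: the compensation package for the chief executive requires a majority of the trustees present (3). A majority of 3 is 2, so 2 affirmative votes are needed; 2 voted in favor. Satisfied.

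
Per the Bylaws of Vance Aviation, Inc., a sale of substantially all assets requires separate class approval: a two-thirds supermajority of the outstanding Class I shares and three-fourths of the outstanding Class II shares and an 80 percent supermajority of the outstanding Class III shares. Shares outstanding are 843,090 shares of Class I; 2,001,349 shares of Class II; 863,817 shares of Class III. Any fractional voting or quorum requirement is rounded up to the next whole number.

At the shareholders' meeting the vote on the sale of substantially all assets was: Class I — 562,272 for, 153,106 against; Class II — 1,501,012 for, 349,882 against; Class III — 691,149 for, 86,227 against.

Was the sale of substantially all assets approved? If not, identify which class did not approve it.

Approved — every class gave the required vote.

Class I: 2/3 of 843090 = 562060; 562,060 required, 562,272 in favor — approved.
Class II: 3/4 of 2001349 = 1501011.75, rounded up to 1501012; 1,501,012 required, 1,501,012 in favor — approved.
Class III: 4/5 of 863817 = 691053.60, rounded up to 691054; 691,054 required, 691,149 in favor — approved.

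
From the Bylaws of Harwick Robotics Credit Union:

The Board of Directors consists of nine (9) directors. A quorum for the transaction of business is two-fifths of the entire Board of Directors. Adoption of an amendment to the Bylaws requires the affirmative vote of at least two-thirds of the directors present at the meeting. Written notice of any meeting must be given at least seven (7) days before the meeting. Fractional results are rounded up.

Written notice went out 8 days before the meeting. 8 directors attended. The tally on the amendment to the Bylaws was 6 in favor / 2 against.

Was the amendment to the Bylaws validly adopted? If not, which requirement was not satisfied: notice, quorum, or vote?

Valid — all requirements satisfied.

Notice: 8 days given; 7 required (8 ≥ 7). Satisfied.
Quorum: 8 present; quorum is 4. Satisfied.
Vote: the amendment to the Bylaws requires two-thirds of the directors present (8). 2/3 of 8 = 5.33, rounded up to 6, so 6 affirmative votes are needed; 6 voted in favor. Satisfied.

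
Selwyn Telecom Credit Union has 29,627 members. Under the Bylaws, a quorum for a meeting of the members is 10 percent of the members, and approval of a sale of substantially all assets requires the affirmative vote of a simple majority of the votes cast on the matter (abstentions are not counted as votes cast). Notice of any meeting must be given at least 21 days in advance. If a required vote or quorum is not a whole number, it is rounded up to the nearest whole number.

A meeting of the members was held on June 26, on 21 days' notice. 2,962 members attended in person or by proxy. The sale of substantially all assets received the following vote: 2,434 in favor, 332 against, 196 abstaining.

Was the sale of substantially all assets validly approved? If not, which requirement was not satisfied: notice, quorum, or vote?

Invalid — quorum requirement not satisfied.

Notice: 21 days given; 21 required. Satisfied.
Quorum: 10% of 29,627 = 2,962.70, rounded up to 2,963; 2,962 present. Not satisfied.
Vote: requires a majority of the votes cast (2,962 − 196 abstaining = 2,766); a majority of 2766 is 1384, so 1,384 needed; 2,434 in favor. Satisfied.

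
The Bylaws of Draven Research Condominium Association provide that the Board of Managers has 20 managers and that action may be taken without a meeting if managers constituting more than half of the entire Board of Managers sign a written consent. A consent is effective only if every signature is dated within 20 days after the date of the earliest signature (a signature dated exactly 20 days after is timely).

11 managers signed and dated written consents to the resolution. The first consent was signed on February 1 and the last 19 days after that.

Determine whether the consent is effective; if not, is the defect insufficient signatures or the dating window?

Signatures required: more than half of 20 — a majority of 20 is 11, so 11 needed; 11 signed. Sufficient.
Dating window: the latest signature is 19 days after the earliest; the limit is 20 days. Within the window.

Effective — both the signature and dating-window requirements are satisfied.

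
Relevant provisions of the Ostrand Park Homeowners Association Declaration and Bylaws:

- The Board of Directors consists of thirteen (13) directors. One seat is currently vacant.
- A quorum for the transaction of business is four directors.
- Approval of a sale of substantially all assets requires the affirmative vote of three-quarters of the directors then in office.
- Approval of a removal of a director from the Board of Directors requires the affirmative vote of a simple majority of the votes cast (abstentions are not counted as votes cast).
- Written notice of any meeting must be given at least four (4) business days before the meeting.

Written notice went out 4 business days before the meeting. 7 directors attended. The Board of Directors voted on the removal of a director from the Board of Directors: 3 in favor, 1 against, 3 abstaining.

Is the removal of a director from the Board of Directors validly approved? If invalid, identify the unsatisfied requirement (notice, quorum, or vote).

Valid — all requirements satisfied.

Notice: 4 business days given; 4 required (4 ≥ 4). Satisfied.
Quorum: 7 present; quorum is 4. Satisfied.
Vote: the removal of a director from the Board of Directors requires a majority of the votes cast (7 present − 3 abstaining = 4). A majority of 4 is 3, so 3 affirmative votes are needed; 3 voted in favor. Satisfied.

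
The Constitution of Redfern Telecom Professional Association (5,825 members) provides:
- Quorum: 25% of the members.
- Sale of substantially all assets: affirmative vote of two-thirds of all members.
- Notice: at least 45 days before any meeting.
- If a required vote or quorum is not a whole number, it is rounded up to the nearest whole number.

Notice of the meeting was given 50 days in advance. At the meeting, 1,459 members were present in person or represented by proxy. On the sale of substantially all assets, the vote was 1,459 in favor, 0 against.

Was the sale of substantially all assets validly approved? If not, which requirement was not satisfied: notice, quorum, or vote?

Notice: 50 days given; 45 required. Satisfied.
Quorum: 25% of 5,825 = 1,456.25, rounded up to 1,457; 1,459 present. Satisfied.
Vote: requires two-thirds of all members (5,825); 2/3 of 5825 = 3883.33, rounded up to 3884, so 3,884 needed; 1,459 in favor. Not satisfied.

Invalid — vote requirement not satisfied.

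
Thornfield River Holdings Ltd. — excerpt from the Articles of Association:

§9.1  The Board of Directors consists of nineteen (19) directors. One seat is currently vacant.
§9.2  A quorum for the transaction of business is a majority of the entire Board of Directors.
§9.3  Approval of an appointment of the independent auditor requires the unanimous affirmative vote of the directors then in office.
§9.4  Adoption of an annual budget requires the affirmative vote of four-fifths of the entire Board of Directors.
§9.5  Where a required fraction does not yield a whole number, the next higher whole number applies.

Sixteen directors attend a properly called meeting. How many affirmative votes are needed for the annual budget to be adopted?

16

The annual budget requires four-fifths of the entire Board of Directors (19).
4/5 of 19 = 15.20, rounded up to 16.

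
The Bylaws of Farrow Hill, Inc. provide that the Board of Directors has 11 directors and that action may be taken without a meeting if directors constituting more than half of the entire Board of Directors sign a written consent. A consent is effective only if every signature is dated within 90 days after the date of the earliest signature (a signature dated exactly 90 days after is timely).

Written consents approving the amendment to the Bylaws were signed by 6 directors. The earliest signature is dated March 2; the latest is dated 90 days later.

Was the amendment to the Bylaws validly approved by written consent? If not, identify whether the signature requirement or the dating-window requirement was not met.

Effective — both the signature and dating-window requirements are satisfied.

Signatures required: more than half of 11 — a majority of 11 is 6, so 6 needed; 6 signed. Sufficient.
Dating window: the latest signature is 90 days after the earliest; the limit is 90 days. Within the window.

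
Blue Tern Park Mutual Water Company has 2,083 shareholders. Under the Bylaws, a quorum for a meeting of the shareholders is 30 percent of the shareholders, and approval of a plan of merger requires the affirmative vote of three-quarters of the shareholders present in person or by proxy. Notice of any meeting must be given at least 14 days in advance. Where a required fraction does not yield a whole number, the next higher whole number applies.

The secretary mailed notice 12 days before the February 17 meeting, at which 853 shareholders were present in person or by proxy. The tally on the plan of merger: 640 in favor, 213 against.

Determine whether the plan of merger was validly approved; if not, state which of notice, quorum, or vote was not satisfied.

Notice: 12 days given; 14 required. Not satisfied.
Quorum: 30% of 2,083 = 624.90, rounded up to 625; 853 present. Satisfied.
Vote: requires three-fourths of those present (853); 3/4 of 853 = 639.75, rounded up to 640, so 640 needed; 640 in favor. Satisfied.

Invalid — notice requirement not satisfied.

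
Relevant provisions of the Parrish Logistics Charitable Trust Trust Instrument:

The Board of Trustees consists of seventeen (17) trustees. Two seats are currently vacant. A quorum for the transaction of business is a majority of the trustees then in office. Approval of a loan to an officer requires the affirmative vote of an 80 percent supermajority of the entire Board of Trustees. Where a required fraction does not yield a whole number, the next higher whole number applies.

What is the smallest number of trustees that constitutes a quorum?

8

A majority of 15 is 8.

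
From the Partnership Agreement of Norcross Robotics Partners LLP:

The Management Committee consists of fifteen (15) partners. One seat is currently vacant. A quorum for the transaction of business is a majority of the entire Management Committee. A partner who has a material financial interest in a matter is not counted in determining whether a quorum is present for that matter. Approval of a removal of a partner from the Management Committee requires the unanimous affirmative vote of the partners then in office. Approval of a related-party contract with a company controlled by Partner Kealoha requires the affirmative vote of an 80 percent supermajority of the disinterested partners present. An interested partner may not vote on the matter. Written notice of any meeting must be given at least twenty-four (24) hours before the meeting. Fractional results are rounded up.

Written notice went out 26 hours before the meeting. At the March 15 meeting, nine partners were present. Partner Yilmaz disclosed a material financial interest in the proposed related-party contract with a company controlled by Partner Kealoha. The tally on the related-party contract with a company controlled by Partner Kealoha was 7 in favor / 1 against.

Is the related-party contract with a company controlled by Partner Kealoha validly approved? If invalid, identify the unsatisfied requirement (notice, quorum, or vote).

Valid — all requirements satisfied.

Notice: 26 hours given; 24 required (26 ≥ 24). Satisfied.
Quorum: 9 present, but the 1 interested partner does not count, leaving 8. Quorum is 8. Satisfied.
Vote: the related-party contract with a company controlled by Partner Kealoha requires four-fifths of the disinterested partners present (9 − 1 = 8). 4/5 of 8 = 6.40, rounded up to 7, so 7 affirmative votes are needed; 7 voted in favor. Satisfied.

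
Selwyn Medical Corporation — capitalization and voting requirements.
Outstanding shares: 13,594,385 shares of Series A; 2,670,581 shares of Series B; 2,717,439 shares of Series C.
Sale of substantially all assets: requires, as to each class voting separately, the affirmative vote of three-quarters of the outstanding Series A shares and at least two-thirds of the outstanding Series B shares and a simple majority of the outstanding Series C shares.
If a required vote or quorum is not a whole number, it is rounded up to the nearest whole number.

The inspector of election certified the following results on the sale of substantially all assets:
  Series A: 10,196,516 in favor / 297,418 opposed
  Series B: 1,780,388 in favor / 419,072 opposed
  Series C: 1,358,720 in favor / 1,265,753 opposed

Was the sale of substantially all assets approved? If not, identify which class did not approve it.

Approved — every class gave the required vote.

Series A: 3/4 of 13594385 = 10195788.75, rounded up to 10195789; 10,195,789 required, 10,196,516 in favor — approved.
Series B: 2/3 of 2670581 = 1780387.33, rounded up to 1780388; 1,780,388 required, 1,780,388 in favor — approved.
Series C: a majority of 2717439 is 1358720; 1,358,720 required, 1,358,720 in favor — approved.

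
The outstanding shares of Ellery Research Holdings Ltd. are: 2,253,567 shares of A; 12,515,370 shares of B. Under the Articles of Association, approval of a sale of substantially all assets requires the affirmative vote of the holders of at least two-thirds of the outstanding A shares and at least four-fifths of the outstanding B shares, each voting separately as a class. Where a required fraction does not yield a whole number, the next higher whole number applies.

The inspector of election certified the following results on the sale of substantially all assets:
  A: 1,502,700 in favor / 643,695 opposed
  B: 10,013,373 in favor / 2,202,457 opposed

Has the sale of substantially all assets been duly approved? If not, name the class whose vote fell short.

A: 2/3 of 2253567 = 1502378; 1,502,378 required, 1,502,700 in favor — approved.
B: 4/5 of 12515370 = 10012296; 10,012,296 required, 10,013,373 in favor — approved.

Approved — every class gave the required vote.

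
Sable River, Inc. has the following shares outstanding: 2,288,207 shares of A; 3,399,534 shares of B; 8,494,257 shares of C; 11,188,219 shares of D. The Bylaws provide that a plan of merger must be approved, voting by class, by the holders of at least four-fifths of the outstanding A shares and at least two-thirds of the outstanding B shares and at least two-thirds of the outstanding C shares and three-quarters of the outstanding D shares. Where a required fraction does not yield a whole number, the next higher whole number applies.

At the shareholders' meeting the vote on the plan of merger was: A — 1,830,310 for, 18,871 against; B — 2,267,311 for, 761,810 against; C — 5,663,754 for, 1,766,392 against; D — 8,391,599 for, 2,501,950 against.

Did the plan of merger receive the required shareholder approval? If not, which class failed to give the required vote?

Not approved — the A shares did not give the required vote.

A: 4/5 of 2288207 = 1830565.60, rounded up to 1830566; 1,830,566 required, 1,830,310 in favor — not approved.
B: 2/3 of 3399534 = 2266356; 2,266,356 required, 2,267,311 in favor — approved.
C: 2/3 of 8494257 = 5662838; 5,662,838 required, 5,663,754 in favor — approved.
D: 3/4 of 11188219 = 8391164.25, rounded up to 8391165; 8,391,165 required, 8,391,599 in favor — approved.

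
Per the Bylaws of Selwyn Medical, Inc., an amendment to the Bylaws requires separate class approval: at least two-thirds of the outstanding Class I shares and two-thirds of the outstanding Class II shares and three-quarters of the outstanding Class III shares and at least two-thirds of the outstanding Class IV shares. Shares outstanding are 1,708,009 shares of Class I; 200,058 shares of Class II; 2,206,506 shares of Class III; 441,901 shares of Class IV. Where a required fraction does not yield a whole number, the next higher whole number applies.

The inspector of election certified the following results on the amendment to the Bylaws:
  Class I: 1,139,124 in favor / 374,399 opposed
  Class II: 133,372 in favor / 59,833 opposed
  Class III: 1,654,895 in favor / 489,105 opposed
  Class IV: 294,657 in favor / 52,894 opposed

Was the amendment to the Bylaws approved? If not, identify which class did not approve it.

Class I: 2/3 of 1708009 = 1138672.67, rounded up to 1138673; 1,138,673 required, 1,139,124 in favor — approved.
Class II: 2/3 of 200058 = 133372; 133,372 required, 133,372 in favor — approved.
Class III: 3/4 of 2206506 = 1654879.50, rounded up to 1654880; 1,654,880 required, 1,654,895 in favor — approved.
Class IV: 2/3 of 441901 = 294600.67, rounded up to 294601; 294,601 required, 294,657 in favor — approved.

Approved — every class gave the required vote.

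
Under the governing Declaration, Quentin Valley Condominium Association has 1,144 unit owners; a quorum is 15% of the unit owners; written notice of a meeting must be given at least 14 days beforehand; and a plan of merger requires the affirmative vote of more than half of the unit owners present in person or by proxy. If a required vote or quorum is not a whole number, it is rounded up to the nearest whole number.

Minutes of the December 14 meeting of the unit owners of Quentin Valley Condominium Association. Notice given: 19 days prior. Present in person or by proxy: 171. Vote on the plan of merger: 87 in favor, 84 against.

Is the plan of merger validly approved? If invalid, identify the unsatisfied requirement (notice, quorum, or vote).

Invalid — quorum requirement not satisfied.

Notice: 19 days given; 14 required. Satisfied.
Quorum: 15% of 1,144 = 171.60, rounded up to 172; 171 present. Not satisfied.
Vote: requires a majority of those present (171); a majority of 171 is 86, so 86 needed; 87 in favor. Satisfied.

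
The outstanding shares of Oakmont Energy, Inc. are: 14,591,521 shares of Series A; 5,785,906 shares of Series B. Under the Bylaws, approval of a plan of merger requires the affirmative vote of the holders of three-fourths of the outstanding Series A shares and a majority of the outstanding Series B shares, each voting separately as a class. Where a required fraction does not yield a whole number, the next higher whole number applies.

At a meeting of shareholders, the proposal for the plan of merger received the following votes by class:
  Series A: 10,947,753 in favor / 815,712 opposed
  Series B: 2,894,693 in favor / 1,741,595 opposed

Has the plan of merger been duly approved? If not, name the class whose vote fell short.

Series A: 3/4 of 14591521 = 10943640.75, rounded up to 10943641; 10,943,641 required, 10,947,753 in favor — approved.
Series B: a majority of 5785906 is 2892954; 2,892,954 required, 2,894,693 in favor — approved.

Approved — every class gave the required vote.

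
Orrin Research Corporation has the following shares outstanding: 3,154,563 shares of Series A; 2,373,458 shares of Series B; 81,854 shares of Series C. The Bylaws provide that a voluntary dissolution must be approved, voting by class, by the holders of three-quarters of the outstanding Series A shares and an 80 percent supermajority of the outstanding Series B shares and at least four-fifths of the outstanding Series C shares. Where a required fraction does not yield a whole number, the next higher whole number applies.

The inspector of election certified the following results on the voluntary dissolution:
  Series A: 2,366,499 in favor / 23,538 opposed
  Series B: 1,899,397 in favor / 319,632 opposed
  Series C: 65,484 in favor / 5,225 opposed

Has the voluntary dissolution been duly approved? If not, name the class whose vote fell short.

Series A: 3/4 of 3154563 = 2365922.25, rounded up to 2365923; 2,365,923 required, 2,366,499 in favor — approved.
Series B: 4/5 of 2373458 = 1898766.40, rounded up to 1898767; 1,898,767 required, 1,899,397 in favor — approved.
Series C: 4/5 of 81854 = 65483.20, rounded up to 65484; 65,484 required, 65,484 in favor — approved.

Approved — every class gave the required vote.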